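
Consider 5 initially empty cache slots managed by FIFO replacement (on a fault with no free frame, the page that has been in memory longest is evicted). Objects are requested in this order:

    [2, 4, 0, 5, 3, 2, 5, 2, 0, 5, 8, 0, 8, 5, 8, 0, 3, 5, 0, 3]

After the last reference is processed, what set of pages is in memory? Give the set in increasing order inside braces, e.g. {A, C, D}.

{0, 3, 4, 5, 8}

2 → miss, frames (2)
4 → miss, frames (2 4)
0 → miss, frames (2 4 0)
5 → miss, frames (2 4 0 5)
3 → miss, frames (2 4 0 5 3)
2 → hit
5 → hit
2 → hit
0 → hit
5 → hit
8 → miss, evict 2, frames (4 0 5 3 8)
0 → hit
8 → hit
5 → hit
8 → hit
0 → hit
3 → hit
5 → hit
0 → hit
3 → hit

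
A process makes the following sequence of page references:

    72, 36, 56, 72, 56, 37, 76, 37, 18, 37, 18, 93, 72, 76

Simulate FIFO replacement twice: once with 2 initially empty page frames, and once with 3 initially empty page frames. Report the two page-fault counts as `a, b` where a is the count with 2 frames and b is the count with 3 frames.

2 frames: F F F F . F F . F F . F F F → 11 faults.
3 frames: F F F . . F F . F . . F F F → 9 faults.
9 < 11: adding a frame reduced faults, as is typical.

11, 9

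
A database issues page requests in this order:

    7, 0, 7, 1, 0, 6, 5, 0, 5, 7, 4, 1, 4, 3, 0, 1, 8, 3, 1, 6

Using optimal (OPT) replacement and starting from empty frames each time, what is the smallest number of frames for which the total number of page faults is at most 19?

f=1: 20 faults
f=2: 13 faults
f=3: 10 faults
f=4: 9 faults
f=5: 8 faults
f=6: 8 faults
f=7: 8 faults
f=8: 8 faults
Smallest f with faults ≤ 19 is 2.

2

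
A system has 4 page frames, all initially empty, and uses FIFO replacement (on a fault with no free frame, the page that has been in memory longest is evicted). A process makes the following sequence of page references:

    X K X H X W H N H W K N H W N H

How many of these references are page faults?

5

X -> fault, frames {X}
K -> fault, frames {X,K}
X -> hit
H -> fault, frames {X,K,H}
X -> hit
W -> fault, frames {X,K,H,W}
H -> hit
N -> fault, evict X, frames {K,H,W,N}
H -> hit
W -> hit
K -> hit
N -> hit
H -> hit
W -> hit
N -> hit
H -> hit
Page faults: 5.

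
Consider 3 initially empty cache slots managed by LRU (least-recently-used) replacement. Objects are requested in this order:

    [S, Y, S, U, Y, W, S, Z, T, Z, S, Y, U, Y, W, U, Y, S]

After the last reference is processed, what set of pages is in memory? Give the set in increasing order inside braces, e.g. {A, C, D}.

S → miss, frames {S}
Y → miss, frames {S,Y}
S → hit
U → miss, frames {Y,S,U}
Y → hit
W → miss, evict S, frames {U,Y,W}
S → miss, evict U, frames {Y,W,S}
Z → miss, evict Y, frames {W,S,Z}
T → miss, evict W, frames {S,Z,T}
Z → hit
S → hit
Y → miss, evict T, frames {Z,S,Y}
U → miss, evict Z, frames {S,Y,U}
Y → hit
W → miss, evict S, frames {U,Y,W}
U → hit
Y → hit
S → miss, evict W, frames {U,Y,S}

{S, U, Y}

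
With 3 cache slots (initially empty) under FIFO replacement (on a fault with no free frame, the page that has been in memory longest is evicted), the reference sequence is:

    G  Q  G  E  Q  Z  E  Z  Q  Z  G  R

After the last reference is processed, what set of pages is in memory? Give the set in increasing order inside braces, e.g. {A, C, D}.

{G, R, Z}

G → fault, frames {G}
Q → fault, frames {G,Q}
G → hit
E → fault, frames {G,Q,E}
Q → hit
Z → fault, evict G, frames {Q,E,Z}
E → hit
Z → hit
Q → hit
Z → hit
G → fault, evict Q, frames {E,Z,G}
R → fault, evict E, frames {Z,G,R}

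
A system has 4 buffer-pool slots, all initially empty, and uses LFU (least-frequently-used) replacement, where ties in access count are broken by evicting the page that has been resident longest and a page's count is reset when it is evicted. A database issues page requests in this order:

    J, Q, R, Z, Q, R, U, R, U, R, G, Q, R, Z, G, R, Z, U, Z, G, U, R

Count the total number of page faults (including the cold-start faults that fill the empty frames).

10

J → fault, frames {J}
Q → fault, frames {J,Q}
R → fault, frames {J,Q,R}
Z → fault, frames {J,Q,R,Z}
Q → hit
R → hit
U → fault, evict J, frames {Q,R,Z,U}
R → hit
U → hit
R → hit
G → fault, evict Z, frames {Q,R,U,G}
Q → hit
R → hit
Z → fault, evict G, frames {Q,R,U,Z}
G → fault, evict Z, frames {Q,R,U,G}
R → hit
Z → fault, evict G, frames {Q,R,U,Z}
U → hit
Z → hit
G → fault, evict Z, frames {Q,R,U,G}
U → hit
R → hit
Page faults: 10.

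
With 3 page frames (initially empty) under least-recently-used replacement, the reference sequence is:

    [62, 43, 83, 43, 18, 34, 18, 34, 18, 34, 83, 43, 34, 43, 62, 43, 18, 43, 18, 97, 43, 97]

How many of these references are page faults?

10

62: miss, frames [62]
43: miss, frames [62, 43]
83: miss, frames [62, 43, 83]
43: hit
18: miss, evict 62, frames [83, 43, 18]
34: miss, evict 83, frames [43, 18, 34]
18: hit
34: hit
18: hit
34: hit
83: miss, evict 43, frames [18, 34, 83]
43: miss, evict 18, frames [34, 83, 43]
34: hit
43: hit
62: miss, evict 83, frames [34, 43, 62]
43: hit
18: miss, evict 34, frames [62, 43, 18]
43: hit
18: hit
97: miss, evict 62, frames [43, 18, 97]
43: hit
97: hit
Page faults: 10.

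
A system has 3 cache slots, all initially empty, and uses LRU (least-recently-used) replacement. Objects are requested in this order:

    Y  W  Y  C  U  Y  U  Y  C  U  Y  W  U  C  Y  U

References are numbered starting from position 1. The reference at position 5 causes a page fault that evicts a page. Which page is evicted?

W

pos 1: Y: miss, frames (Y)
pos 2: W: miss, frames (Y W)
pos 3: Y: hit
pos 4: C: miss, frames (W Y C)
pos 5: U: miss, evict W, frames (Y C U)
At position 5, page W is evicted.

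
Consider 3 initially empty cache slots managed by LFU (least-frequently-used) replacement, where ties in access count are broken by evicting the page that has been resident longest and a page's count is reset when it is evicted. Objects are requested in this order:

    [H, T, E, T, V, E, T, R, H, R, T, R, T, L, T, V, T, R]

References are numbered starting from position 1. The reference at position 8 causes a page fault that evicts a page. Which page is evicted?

pos 1: H: fault, frames [H]
pos 2: T: fault, frames [H, T]
pos 3: E: fault, frames [H, T, E]
pos 4: T: hit
pos 5: V: fault, evict H, frames [T, E, V]
pos 6: E: hit
pos 7: T: hit
pos 8: R: fault, evict V, frames [T, E, R]
At position 8, page V is evicted.

V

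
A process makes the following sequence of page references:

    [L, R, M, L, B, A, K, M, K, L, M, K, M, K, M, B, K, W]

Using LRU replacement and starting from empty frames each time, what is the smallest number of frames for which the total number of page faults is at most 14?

f=1: 18 faults
f=2: 14 faults
f=3: 10 faults
f=4: 10 faults
f=5: 7 faults
f=6: 7 faults
f=7: 7 faults
Smallest f with faults ≤ 14 is 2.

2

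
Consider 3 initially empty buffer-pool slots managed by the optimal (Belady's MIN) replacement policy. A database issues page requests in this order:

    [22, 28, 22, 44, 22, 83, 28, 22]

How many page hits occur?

4

22 → fault, frames (22)
28 → fault, frames (22 28)
22 → hit
44 → fault, frames (22 28 44)
22 → hit
83 → fault, evict 44, frames (22 28 83)
28 → hit
22 → hit
Hits: 4.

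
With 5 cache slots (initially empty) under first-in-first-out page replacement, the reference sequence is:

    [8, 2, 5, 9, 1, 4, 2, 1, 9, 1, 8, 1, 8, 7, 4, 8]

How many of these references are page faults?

8

8 -> miss, frames [8]
2 -> miss, frames [8, 2]
5 -> miss, frames [8, 2, 5]
9 -> miss, frames [8, 2, 5, 9]
1 -> miss, frames [8, 2, 5, 9, 1]
4 -> miss, evict 8, frames [2, 5, 9, 1, 4]
2 -> hit
1 -> hit
9 -> hit
1 -> hit
8 -> miss, evict 2, frames [5, 9, 1, 4, 8]
1 -> hit
8 -> hit
7 -> miss, evict 5, frames [9, 1, 4, 8, 7]
4 -> hit
8 -> hit
Page faults: 8.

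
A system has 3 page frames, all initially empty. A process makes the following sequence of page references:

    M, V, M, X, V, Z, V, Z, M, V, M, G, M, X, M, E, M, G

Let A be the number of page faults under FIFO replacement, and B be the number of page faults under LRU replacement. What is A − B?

Under FIFO: F F . F . F . . F F . F . F F F . F → 11 faults.
Under LRU: F F . F . F . . F . . F . F . F . F → 9 faults.
A − B = 11 − 9 = 2.

2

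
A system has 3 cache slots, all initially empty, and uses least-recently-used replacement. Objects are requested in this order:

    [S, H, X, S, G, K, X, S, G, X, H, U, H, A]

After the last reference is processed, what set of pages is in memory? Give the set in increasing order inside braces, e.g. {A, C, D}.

{A, H, U}

S -> miss, frames [S]
H -> miss, frames [S, H]
X -> miss, frames [S, H, X]
S -> hit
G -> miss, evict H, frames [X, S, G]
K -> miss, evict X, frames [S, G, K]
X -> miss, evict S, frames [G, K, X]
S -> miss, evict G, frames [K, X, S]
G -> miss, evict K, frames [X, S, G]
X -> hit
H -> miss, evict S, frames [G, X, H]
U -> miss, evict G, frames [X, H, U]
H -> hit
A -> miss, evict X, frames [U, H, A]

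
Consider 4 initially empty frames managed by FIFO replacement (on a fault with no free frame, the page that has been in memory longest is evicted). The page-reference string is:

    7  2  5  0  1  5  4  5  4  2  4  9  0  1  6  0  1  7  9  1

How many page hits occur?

7

7: fault, frames (7)
2: fault, frames (7 2)
5: fault, frames (7 2 5)
0: fault, frames (7 2 5 0)
1: fault, evict 7, frames (2 5 0 1)
5: hit
4: fault, evict 2, frames (5 0 1 4)
5: hit
4: hit
2: fault, evict 5, frames (0 1 4 2)
4: hit
9: fault, evict 0, frames (1 4 2 9)
0: fault, evict 1, frames (4 2 9 0)
1: fault, evict 4, frames (2 9 0 1)
6: fault, evict 2, frames (9 0 1 6)
0: hit
1: hit
7: fault, evict 9, frames (0 1 6 7)
9: fault, evict 0, frames (1 6 7 9)
1: hit
Hits: 7.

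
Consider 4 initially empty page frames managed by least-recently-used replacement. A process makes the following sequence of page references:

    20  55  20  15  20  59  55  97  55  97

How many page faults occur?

20 → miss, frames {20}
55 → miss, frames {20,55}
20 → hit
15 → miss, frames {55,20,15}
20 → hit
59 → miss, frames {55,15,20,59}
55 → hit
97 → miss, evict 15, frames {20,59,55,97}
55 → hit
97 → hit
Page faults: 5.

5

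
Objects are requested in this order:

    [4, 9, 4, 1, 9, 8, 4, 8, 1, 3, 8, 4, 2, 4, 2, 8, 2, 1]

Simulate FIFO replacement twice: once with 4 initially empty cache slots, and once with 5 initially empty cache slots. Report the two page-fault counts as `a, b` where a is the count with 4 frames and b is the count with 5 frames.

4 frames: F F . F . F . . . F . F F . . . . F → 8 faults.
5 frames: F F . F . F . . . F . . F F . . . . → 7 faults.
7 < 8: adding a frame reduced faults, as is typical.

8, 7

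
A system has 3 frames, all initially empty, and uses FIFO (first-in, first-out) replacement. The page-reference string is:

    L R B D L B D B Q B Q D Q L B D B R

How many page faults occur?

L: miss, frames (L)
R: miss, frames (L R)
B: miss, frames (L R B)
D: miss, evict L, frames (R B D)
L: miss, evict R, frames (B D L)
B: hit
D: hit
B: hit
Q: miss, evict B, frames (D L Q)
B: miss, evict D, frames (L Q B)
Q: hit
D: miss, evict L, frames (Q B D)
Q: hit
L: miss, evict Q, frames (B D L)
B: hit
D: hit
B: hit
R: miss, evict B, frames (D L R)
Page faults: 10.

10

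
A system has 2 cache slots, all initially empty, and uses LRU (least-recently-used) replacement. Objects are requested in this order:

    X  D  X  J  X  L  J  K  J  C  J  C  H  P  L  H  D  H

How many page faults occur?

X → miss, frames [X]
D → miss, frames [X, D]
X → hit
J → miss, evict D, frames [X, J]
X → hit
L → miss, evict J, frames [X, L]
J → miss, evict X, frames [L, J]
K → miss, evict L, frames [J, K]
J → hit
C → miss, evict K, frames [J, C]
J → hit
C → hit
H → miss, evict J, frames [C, H]
P → miss, evict C, frames [H, P]
L → miss, evict H, frames [P, L]
H → miss, evict P, frames [L, H]
D → miss, evict L, frames [H, D]
H → hit
Page faults: 12.

12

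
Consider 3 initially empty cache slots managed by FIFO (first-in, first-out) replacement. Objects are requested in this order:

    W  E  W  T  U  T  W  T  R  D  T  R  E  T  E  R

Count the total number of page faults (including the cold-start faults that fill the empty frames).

10

W: fault, frames [W]
E: fault, frames [W, E]
W: hit
T: fault, frames [W, E, T]
U: fault, evict W, frames [E, T, U]
T: hit
W: fault, evict E, frames [T, U, W]
T: hit
R: fault, evict T, frames [U, W, R]
D: fault, evict U, frames [W, R, D]
T: fault, evict W, frames [R, D, T]
R: hit
E: fault, evict R, frames [D, T, E]
T: hit
E: hit
R: fault, evict D, frames [T, E, R]
Page faults: 10.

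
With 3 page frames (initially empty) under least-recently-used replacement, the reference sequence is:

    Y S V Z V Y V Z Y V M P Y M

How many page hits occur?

Y → fault, frames (Y)
S → fault, frames (Y S)
V → fault, frames (Y S V)
Z → fault, evict Y, frames (S V Z)
V → hit
Y → fault, evict S, frames (Z V Y)
V → hit
Z → hit
Y → hit
V → hit
M → fault, evict Z, frames (Y V M)
P → fault, evict Y, frames (V M P)
Y → fault, evict V, frames (M P Y)
M → hit
Hits: 6.

6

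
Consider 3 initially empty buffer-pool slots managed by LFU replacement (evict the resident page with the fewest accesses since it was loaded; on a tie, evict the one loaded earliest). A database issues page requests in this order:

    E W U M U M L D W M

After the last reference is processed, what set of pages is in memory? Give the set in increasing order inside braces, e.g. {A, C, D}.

E → fault, frames (E)
W → fault, frames (E W)
U → fault, frames (E W U)
M → fault, evict E, frames (W U M)
U → hit
M → hit
L → fault, evict W, frames (U M L)
D → fault, evict L, frames (U M D)
W → fault, evict D, frames (U M W)
M → hit

{M, U, W}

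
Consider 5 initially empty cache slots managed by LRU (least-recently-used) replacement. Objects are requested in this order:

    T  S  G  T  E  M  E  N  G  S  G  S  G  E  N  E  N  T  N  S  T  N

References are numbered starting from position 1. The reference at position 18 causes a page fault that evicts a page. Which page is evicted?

pos 1: T → fault, frames [T]
pos 2: S → fault, frames [T, S]
pos 3: G → fault, frames [T, S, G]
pos 4: T → hit
pos 5: E → fault, frames [S, G, T, E]
pos 6: M → fault, frames [S, G, T, E, M]
pos 7: E → hit
pos 8: N → fault, evict S, frames [G, T, M, E, N]
pos 9: G → hit
pos 10: S → fault, evict T, frames [M, E, N, G, S]
pos 11: G → hit
pos 12: S → hit
pos 13: G → hit
pos 14: E → hit
pos 15: N → hit
pos 16: E → hit
pos 17: N → hit
pos 18: T → fault, evict M, frames [S, G, E, N, T]
At position 18, page M is evicted.

M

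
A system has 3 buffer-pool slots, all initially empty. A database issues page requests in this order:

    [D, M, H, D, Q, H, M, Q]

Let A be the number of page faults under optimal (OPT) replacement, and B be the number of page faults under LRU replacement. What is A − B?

-1

Under OPT: F F F . F . . . → 4 faults.
Under LRU: F F F . F . F . → 5 faults.
A − B = 4 − 5 = -1.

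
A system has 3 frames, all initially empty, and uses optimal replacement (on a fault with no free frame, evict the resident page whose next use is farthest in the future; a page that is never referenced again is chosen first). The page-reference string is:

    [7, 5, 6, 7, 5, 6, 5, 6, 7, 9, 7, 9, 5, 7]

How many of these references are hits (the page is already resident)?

10

7 -> miss, frames {7}
5 -> miss, frames {7,5}
6 -> miss, frames {7,5,6}
7 -> hit
5 -> hit
6 -> hit
5 -> hit
6 -> hit
7 -> hit
9 -> miss, evict 6, frames {7,5,9}
7 -> hit
9 -> hit
5 -> hit
7 -> hit
Hits: 10.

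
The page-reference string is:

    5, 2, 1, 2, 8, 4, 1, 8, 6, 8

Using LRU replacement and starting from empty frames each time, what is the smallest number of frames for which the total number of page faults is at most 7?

f=1: 10 faults
f=2: 8 faults
f=3: 7 faults
f=4: 6 faults
f=5: 6 faults
f=6: 6 faults
Smallest f with faults ≤ 7 is 3.

3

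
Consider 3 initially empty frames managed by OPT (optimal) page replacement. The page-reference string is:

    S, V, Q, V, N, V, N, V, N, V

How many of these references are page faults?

S: miss, frames [S]
V: miss, frames [S, V]
Q: miss, frames [S, V, Q]
V: hit
N: miss, evict Q, frames [S, V, N]
V: hit
N: hit
V: hit
N: hit
V: hit
Page faults: 4.

4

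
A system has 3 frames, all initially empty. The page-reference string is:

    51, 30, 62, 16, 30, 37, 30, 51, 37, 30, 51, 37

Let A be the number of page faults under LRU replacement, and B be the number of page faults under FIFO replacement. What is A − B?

Under LRU: F F F F . F . F . . . . → 6 faults.
Under FIFO: F F F F . F F F . . . . → 7 faults.
A − B = 6 − 7 = -1.

-1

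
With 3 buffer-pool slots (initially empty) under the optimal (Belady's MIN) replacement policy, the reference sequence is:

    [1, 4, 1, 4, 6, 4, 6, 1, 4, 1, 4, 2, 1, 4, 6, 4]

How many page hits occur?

1 -> miss, frames (1)
4 -> miss, frames (1 4)
1 -> hit
4 -> hit
6 -> miss, frames (1 4 6)
4 -> hit
6 -> hit
1 -> hit
4 -> hit
1 -> hit
4 -> hit
2 -> miss, evict 6, frames (1 4 2)
1 -> hit
4 -> hit
6 -> miss, evict 2, frames (1 4 6)
4 -> hit
Hits: 11.

11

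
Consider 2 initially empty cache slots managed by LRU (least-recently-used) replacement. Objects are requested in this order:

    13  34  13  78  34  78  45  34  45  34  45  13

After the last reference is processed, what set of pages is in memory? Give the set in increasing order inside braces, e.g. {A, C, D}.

{13, 45}

13 → fault, frames [13]
34 → fault, frames [13, 34]
13 → hit
78 → fault, evict 34, frames [13, 78]
34 → fault, evict 13, frames [78, 34]
78 → hit
45 → fault, evict 34, frames [78, 45]
34 → fault, evict 78, frames [45, 34]
45 → hit
34 → hit
45 → hit
13 → fault, evict 34, frames [45, 13]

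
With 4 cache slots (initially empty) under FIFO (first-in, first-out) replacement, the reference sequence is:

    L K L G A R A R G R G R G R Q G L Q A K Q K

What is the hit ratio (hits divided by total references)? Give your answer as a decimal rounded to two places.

L -> fault, frames {L}
K -> fault, frames {L,K}
L -> hit
G -> fault, frames {L,K,G}
A -> fault, frames {L,K,G,A}
R -> fault, evict L, frames {K,G,A,R}
A -> hit
R -> hit
G -> hit
R -> hit
G -> hit
R -> hit
G -> hit
R -> hit
Q -> fault, evict K, frames {G,A,R,Q}
G -> hit
L -> fault, evict G, frames {A,R,Q,L}
Q -> hit
A -> hit
K -> fault, evict A, frames {R,Q,L,K}
Q -> hit
K -> hit
Hits: 14 of 22 references → 14/22 = 0.6364.

0.64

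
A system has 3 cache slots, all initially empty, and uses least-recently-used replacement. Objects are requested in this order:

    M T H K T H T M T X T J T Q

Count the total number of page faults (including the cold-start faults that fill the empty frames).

M: fault, frames (M)
T: fault, frames (M T)
H: fault, frames (M T H)
K: fault, evict M, frames (T H K)
T: hit
H: hit
T: hit
M: fault, evict K, frames (H T M)
T: hit
X: fault, evict H, frames (M T X)
T: hit
J: fault, evict M, frames (X T J)
T: hit
Q: fault, evict X, frames (J T Q)
Page faults: 8.

8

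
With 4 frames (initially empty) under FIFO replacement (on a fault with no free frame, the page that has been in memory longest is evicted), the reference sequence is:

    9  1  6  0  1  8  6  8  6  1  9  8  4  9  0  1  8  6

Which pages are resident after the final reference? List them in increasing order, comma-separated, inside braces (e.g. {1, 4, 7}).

9: miss, frames (9)
1: miss, frames (9 1)
6: miss, frames (9 1 6)
0: miss, frames (9 1 6 0)
1: hit
8: miss, evict 9, frames (1 6 0 8)
6: hit
8: hit
6: hit
1: hit
9: miss, evict 1, frames (6 0 8 9)
8: hit
4: miss, evict 6, frames (0 8 9 4)
9: hit
0: hit
1: miss, evict 0, frames (8 9 4 1)
8: hit
6: miss, evict 8, frames (9 4 1 6)

{1, 4, 6, 9}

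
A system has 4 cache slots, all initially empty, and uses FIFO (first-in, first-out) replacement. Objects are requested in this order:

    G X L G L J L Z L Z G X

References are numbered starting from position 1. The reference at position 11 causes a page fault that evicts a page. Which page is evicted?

pos 1: G -> miss, frames [G]
pos 2: X -> miss, frames [G, X]
pos 3: L -> miss, frames [G, X, L]
pos 4: G -> hit
pos 5: L -> hit
pos 6: J -> miss, frames [G, X, L, J]
pos 7: L -> hit
pos 8: Z -> miss, evict G, frames [X, L, J, Z]
pos 9: L -> hit
pos 10: Z -> hit
pos 11: G -> miss, evict X, frames [L, J, Z, G]
At position 11, page X is evicted.

X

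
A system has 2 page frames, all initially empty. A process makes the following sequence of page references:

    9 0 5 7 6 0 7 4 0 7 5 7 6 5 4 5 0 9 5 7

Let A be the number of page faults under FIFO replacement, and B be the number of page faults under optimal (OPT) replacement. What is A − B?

Under FIFO: F F F F F F F F F F F . F . F F F F F F → 18 faults.
Under OPT: F F F F F . F F . F F . F . F . F F . F → 14 faults.
A − B = 18 − 14 = 4.

4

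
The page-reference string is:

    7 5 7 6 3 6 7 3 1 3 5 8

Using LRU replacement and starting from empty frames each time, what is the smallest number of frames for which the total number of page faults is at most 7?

3

f=1: 12 faults
f=2: 9 faults
f=3: 7 faults
f=4: 7 faults
f=5: 6 faults
f=6: 6 faults
Smallest f with faults ≤ 7 is 3.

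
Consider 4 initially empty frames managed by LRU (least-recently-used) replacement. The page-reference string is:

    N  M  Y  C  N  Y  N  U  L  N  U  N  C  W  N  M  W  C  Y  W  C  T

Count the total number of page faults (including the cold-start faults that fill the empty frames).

11

N: fault, frames [N]
M: fault, frames [N, M]
Y: fault, frames [N, M, Y]
C: fault, frames [N, M, Y, C]
N: hit
Y: hit
N: hit
U: fault, evict M, frames [C, Y, N, U]
L: fault, evict C, frames [Y, N, U, L]
N: hit
U: hit
N: hit
C: fault, evict Y, frames [L, U, N, C]
W: fault, evict L, frames [U, N, C, W]
N: hit
M: fault, evict U, frames [C, W, N, M]
W: hit
C: hit
Y: fault, evict N, frames [M, W, C, Y]
W: hit
C: hit
T: fault, evict M, frames [Y, W, C, T]
Page faults: 11.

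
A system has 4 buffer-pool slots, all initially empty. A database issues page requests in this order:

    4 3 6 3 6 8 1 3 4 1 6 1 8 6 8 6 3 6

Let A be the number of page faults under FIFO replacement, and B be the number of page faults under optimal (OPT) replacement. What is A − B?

Under FIFO: F F F . . F F . F . . . . . . . F F → 8 faults.
Under OPT: F F F . . F F . . . . . F . . . . . → 6 faults.
A − B = 8 − 6 = 2.

2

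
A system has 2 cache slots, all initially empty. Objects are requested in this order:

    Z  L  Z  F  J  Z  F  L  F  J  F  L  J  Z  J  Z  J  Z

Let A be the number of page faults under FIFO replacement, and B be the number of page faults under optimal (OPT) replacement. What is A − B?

3

Under FIFO: F F . F F F F F . F F F F F . . . . → 12 faults.
Under OPT: F F . F F . F F . F . F . F . . . . → 9 faults.
A − B = 12 − 9 = 3.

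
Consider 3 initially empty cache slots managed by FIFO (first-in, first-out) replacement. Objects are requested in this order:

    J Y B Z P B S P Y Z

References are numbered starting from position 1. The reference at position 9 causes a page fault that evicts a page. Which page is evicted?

pos 1: J: fault, frames [J]
pos 2: Y: fault, frames [J, Y]
pos 3: B: fault, frames [J, Y, B]
pos 4: Z: fault, evict J, frames [Y, B, Z]
pos 5: P: fault, evict Y, frames [B, Z, P]
pos 6: B: hit
pos 7: S: fault, evict B, frames [Z, P, S]
pos 8: P: hit
pos 9: Y: fault, evict Z, frames [P, S, Y]
At position 9, page Z is evicted.

Z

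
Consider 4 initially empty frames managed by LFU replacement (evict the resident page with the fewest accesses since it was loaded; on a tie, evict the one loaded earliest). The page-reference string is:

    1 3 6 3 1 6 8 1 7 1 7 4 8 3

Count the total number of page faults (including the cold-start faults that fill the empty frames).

1: miss, frames {1}
3: miss, frames {1,3}
6: miss, frames {1,3,6}
3: hit
1: hit
6: hit
8: miss, frames {1,3,6,8}
1: hit
7: miss, evict 8, frames {1,3,6,7}
1: hit
7: hit
4: miss, evict 3, frames {1,6,7,4}
8: miss, evict 4, frames {1,6,7,8}
3: miss, evict 8, frames {1,6,7,3}
Page faults: 8.

8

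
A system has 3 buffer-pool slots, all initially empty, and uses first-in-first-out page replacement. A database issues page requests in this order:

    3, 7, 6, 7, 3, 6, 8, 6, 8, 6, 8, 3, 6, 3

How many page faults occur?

3 → fault, frames [3]
7 → fault, frames [3, 7]
6 → fault, frames [3, 7, 6]
7 → hit
3 → hit
6 → hit
8 → fault, evict 3, frames [7, 6, 8]
6 → hit
8 → hit
6 → hit
8 → hit
3 → fault, evict 7, frames [6, 8, 3]
6 → hit
3 → hit
Page faults: 5.

5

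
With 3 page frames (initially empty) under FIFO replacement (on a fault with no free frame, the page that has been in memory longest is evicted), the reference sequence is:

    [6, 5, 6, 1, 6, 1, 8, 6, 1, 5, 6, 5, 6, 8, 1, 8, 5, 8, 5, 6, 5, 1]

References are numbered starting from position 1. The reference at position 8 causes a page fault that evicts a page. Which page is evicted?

5

pos 1: 6 → miss, frames {6}
pos 2: 5 → miss, frames {6,5}
pos 3: 6 → hit
pos 4: 1 → miss, frames {6,5,1}
pos 5: 6 → hit
pos 6: 1 → hit
pos 7: 8 → miss, evict 6, frames {5,1,8}
pos 8: 6 → miss, evict 5, frames {1,8,6}
At position 8, page 5 is evicted.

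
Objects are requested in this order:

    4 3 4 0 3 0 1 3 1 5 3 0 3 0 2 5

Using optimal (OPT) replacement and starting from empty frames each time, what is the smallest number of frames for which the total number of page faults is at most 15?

2

f=1: 16 faults
f=2: 8 faults
f=3: 6 faults
f=4: 6 faults
f=5: 6 faults
f=6: 6 faults
Smallest f with faults ≤ 15 is 2.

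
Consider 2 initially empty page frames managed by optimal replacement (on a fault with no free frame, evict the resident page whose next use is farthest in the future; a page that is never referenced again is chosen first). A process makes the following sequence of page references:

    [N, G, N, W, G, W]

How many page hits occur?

3

N: fault, frames {N}
G: fault, frames {N,G}
N: hit
W: fault, evict N, frames {G,W}
G: hit
W: hit
Hits: 3.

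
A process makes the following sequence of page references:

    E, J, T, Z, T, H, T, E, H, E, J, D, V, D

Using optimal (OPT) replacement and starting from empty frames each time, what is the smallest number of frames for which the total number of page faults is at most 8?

f=1: 14 faults
f=2: 9 faults
f=3: 8 faults
f=4: 7 faults
f=5: 7 faults
f=6: 7 faults
f=7: 7 faults
Smallest f with faults ≤ 8 is 3.

3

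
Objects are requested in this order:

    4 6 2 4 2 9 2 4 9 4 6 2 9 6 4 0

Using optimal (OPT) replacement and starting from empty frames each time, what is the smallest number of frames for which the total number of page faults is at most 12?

2

f=1: 16 faults
f=2: 10 faults
f=3: 7 faults
f=4: 5 faults
f=5: 5 faults
Smallest f with faults ≤ 12 is 2.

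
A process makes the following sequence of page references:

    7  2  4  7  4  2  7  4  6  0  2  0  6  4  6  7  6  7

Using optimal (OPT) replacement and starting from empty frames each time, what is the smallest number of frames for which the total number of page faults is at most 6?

f=1: 18 faults
f=2: 10 faults
f=3: 7 faults
f=4: 6 faults
f=5: 5 faults
Smallest f with faults ≤ 6 is 4.

4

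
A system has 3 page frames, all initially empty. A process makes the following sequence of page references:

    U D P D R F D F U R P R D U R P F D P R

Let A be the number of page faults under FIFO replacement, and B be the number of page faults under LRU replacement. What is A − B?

2

Under FIFO: F F F . F F F . F F F . F F F F F F . F → 16 faults.
Under LRU: F F F . F F . . F F F . F F . F F F . F → 14 faults.
A − B = 16 − 14 = 2.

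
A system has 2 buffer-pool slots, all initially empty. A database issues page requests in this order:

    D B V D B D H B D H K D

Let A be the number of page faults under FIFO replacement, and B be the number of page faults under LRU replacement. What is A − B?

-3

Under FIFO: F F F F F . F . F . F . → 8 faults.
Under LRU: F F F F F . F F F F F F → 11 faults.
A − B = 8 − 11 = -3.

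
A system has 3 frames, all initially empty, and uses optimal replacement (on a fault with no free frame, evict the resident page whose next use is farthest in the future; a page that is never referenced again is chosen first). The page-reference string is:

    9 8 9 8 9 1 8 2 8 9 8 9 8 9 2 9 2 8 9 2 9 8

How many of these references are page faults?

4

9 -> miss, frames (9)
8 -> miss, frames (9 8)
9 -> hit
8 -> hit
9 -> hit
1 -> miss, frames (9 8 1)
8 -> hit
2 -> miss, evict 1, frames (9 8 2)
8 -> hit
9 -> hit
8 -> hit
9 -> hit
8 -> hit
9 -> hit
2 -> hit
9 -> hit
2 -> hit
8 -> hit
9 -> hit
2 -> hit
9 -> hit
8 -> hit
Page faults: 4.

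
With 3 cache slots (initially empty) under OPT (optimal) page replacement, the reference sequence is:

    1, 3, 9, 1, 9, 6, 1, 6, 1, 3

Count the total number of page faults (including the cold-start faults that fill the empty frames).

4

1 → miss, frames {1}
3 → miss, frames {1,3}
9 → miss, frames {1,3,9}
1 → hit
9 → hit
6 → miss, evict 9, frames {1,3,6}
1 → hit
6 → hit
1 → hit
3 → hit
Page faults: 4.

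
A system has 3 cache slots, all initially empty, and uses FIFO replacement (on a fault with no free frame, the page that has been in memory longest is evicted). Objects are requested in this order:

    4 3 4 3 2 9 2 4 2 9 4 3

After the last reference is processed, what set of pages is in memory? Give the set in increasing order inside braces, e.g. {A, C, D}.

4 -> miss, frames [4]
3 -> miss, frames [4, 3]
4 -> hit
3 -> hit
2 -> miss, frames [4, 3, 2]
9 -> miss, evict 4, frames [3, 2, 9]
2 -> hit
4 -> miss, evict 3, frames [2, 9, 4]
2 -> hit
9 -> hit
4 -> hit
3 -> miss, evict 2, frames [9, 4, 3]

{3, 4, 9}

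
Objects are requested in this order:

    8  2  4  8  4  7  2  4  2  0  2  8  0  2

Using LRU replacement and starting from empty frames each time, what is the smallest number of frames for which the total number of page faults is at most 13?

2

f=1: 14 faults
f=2: 11 faults
f=3: 7 faults
f=4: 6 faults
f=5: 5 faults
Smallest f with faults ≤ 13 is 2.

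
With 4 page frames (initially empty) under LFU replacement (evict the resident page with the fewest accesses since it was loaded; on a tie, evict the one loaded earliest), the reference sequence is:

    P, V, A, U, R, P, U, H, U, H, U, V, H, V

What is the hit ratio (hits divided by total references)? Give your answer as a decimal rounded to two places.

P → fault, frames (P)
V → fault, frames (P V)
A → fault, frames (P V A)
U → fault, frames (P V A U)
R → fault, evict P, frames (V A U R)
P → fault, evict V, frames (A U R P)
U → hit
H → fault, evict A, frames (U R P H)
U → hit
H → hit
U → hit
V → fault, evict R, frames (U P H V)
H → hit
V → hit
Hits: 6 of 14 references → 6/14 = 0.4286.

0.43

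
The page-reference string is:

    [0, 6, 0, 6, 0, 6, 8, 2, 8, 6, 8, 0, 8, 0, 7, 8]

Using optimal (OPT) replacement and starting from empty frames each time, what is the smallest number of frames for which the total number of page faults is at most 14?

f=1: 16 faults
f=2: 7 faults
f=3: 6 faults
f=4: 5 faults
f=5: 5 faults
Smallest f with faults ≤ 14 is 2.

2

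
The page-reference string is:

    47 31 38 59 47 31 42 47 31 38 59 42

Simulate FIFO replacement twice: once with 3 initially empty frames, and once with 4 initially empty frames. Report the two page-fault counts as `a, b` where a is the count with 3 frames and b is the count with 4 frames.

9, 10

3 frames: F F F F F F F . . F F . → 9 faults.
4 frames: F F F F . . F F F F F F → 10 faults.
10 > 9: adding a frame increased faults — Belady's anomaly.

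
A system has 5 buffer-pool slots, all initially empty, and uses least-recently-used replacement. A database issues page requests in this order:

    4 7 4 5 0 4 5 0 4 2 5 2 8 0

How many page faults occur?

6

4: fault, frames (4)
7: fault, frames (4 7)
4: hit
5: fault, frames (7 4 5)
0: fault, frames (7 4 5 0)
4: hit
5: hit
0: hit
4: hit
2: fault, frames (7 5 0 4 2)
5: hit
2: hit
8: fault, evict 7, frames (0 4 5 2 8)
0: hit
Page faults: 6.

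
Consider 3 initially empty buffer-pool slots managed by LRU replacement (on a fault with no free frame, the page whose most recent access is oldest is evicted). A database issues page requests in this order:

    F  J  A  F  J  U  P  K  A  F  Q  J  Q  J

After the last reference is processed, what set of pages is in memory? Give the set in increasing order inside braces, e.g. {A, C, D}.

{F, J, Q}

F → miss, frames (F)
J → miss, frames (F J)
A → miss, frames (F J A)
F → hit
J → hit
U → miss, evict A, frames (F J U)
P → miss, evict F, frames (J U P)
K → miss, evict J, frames (U P K)
A → miss, evict U, frames (P K A)
F → miss, evict P, frames (K A F)
Q → miss, evict K, frames (A F Q)
J → miss, evict A, frames (F Q J)
Q → hit
J → hit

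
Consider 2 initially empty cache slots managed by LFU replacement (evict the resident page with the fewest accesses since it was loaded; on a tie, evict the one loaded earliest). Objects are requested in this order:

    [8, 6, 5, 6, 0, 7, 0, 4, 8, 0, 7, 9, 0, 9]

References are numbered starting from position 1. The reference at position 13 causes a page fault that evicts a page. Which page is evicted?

9

pos 1: 8: miss, frames (8)
pos 2: 6: miss, frames (8 6)
pos 3: 5: miss, evict 8, frames (6 5)
pos 4: 6: hit
pos 5: 0: miss, evict 5, frames (6 0)
pos 6: 7: miss, evict 0, frames (6 7)
pos 7: 0: miss, evict 7, frames (6 0)
pos 8: 4: miss, evict 0, frames (6 4)
pos 9: 8: miss, evict 4, frames (6 8)
pos 10: 0: miss, evict 8, frames (6 0)
pos 11: 7: miss, evict 0, frames (6 7)
pos 12: 9: miss, evict 7, frames (6 9)
pos 13: 0: miss, evict 9, frames (6 0)
At position 13, page 9 is evicted.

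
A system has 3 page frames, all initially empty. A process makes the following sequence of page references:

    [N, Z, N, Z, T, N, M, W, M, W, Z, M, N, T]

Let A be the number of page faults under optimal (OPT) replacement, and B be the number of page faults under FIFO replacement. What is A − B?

Under OPT: F F . . F . F F . . . . F F → 7 faults.
Under FIFO: F F . . F . F F . . F . F F → 8 faults.
A − B = 7 − 8 = -1.

-1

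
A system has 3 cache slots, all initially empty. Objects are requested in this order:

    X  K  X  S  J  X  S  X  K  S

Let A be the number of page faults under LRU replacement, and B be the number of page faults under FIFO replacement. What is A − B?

-2

Under LRU: F F . F F . . . F . → 5 faults.
Under FIFO: F F . F F F . . F F → 7 faults.
A − B = 5 − 7 = -2.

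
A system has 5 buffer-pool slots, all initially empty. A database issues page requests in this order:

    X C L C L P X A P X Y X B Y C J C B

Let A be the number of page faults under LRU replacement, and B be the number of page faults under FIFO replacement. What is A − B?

Under LRU: F F F . . F . F . . F . F . F F . . → 9 faults.
Under FIFO: F F F . . F . F . . F F F . F F . . → 10 faults.
A − B = 9 − 10 = -1.

-1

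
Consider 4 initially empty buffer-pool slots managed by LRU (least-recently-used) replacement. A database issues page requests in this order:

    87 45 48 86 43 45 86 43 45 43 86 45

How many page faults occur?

5

87 -> fault, frames [87]
45 -> fault, frames [87, 45]
48 -> fault, frames [87, 45, 48]
86 -> fault, frames [87, 45, 48, 86]
43 -> fault, evict 87, frames [45, 48, 86, 43]
45 -> hit
86 -> hit
43 -> hit
45 -> hit
43 -> hit
86 -> hit
45 -> hit
Page faults: 5.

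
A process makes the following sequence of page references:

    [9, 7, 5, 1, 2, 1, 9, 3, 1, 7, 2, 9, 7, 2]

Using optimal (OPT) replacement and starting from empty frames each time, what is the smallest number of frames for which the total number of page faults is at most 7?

f=1: 14 faults
f=2: 11 faults
f=3: 8 faults
f=4: 7 faults
f=5: 6 faults
f=6: 6 faults
Smallest f with faults ≤ 7 is 4.

4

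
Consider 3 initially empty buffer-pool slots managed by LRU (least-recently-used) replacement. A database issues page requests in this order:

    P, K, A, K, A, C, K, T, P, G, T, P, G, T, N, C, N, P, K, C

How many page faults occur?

P → miss, frames [P]
K → miss, frames [P, K]
A → miss, frames [P, K, A]
K → hit
A → hit
C → miss, evict P, frames [K, A, C]
K → hit
T → miss, evict A, frames [C, K, T]
P → miss, evict C, frames [K, T, P]
G → miss, evict K, frames [T, P, G]
T → hit
P → hit
G → hit
T → hit
N → miss, evict P, frames [G, T, N]
C → miss, evict G, frames [T, N, C]
N → hit
P → miss, evict T, frames [C, N, P]
K → miss, evict C, frames [N, P, K]
C → miss, evict N, frames [P, K, C]
Page faults: 12.

12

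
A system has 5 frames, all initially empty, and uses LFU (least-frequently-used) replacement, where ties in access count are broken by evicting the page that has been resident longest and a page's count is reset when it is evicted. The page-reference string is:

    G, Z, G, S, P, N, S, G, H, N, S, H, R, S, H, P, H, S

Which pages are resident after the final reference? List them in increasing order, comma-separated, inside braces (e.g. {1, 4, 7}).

{G, H, N, P, S}

G: miss, frames (G)
Z: miss, frames (G Z)
G: hit
S: miss, frames (G Z S)
P: miss, frames (G Z S P)
N: miss, frames (G Z S P N)
S: hit
G: hit
H: miss, evict Z, frames (G S P N H)
N: hit
S: hit
H: hit
R: miss, evict P, frames (G S N H R)
S: hit
H: hit
P: miss, evict R, frames (G S N H P)
H: hit
S: hit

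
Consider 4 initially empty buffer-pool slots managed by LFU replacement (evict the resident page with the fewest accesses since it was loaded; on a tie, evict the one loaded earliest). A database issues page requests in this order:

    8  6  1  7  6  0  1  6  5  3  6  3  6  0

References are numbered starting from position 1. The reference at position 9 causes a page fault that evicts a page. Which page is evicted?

7

pos 1: 8 -> miss, frames {8}
pos 2: 6 -> miss, frames {8,6}
pos 3: 1 -> miss, frames {8,6,1}
pos 4: 7 -> miss, frames {8,6,1,7}
pos 5: 6 -> hit
pos 6: 0 -> miss, evict 8, frames {6,1,7,0}
pos 7: 1 -> hit
pos 8: 6 -> hit
pos 9: 5 -> miss, evict 7, frames {6,1,0,5}
At position 9, page 7 is evicted.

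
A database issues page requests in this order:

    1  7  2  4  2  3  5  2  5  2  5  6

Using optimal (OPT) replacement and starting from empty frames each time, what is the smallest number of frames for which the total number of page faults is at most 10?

2

f=1: 12 faults
f=2: 7 faults
f=3: 7 faults
f=4: 7 faults
f=5: 7 faults
f=6: 7 faults
f=7: 7 faults
Smallest f with faults ≤ 10 is 2.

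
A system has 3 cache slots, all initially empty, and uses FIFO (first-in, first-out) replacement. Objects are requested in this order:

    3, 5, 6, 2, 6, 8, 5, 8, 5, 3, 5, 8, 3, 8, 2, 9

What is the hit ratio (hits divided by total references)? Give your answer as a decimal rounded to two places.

3 → fault, frames [3]
5 → fault, frames [3, 5]
6 → fault, frames [3, 5, 6]
2 → fault, evict 3, frames [5, 6, 2]
6 → hit
8 → fault, evict 5, frames [6, 2, 8]
5 → fault, evict 6, frames [2, 8, 5]
8 → hit
5 → hit
3 → fault, evict 2, frames [8, 5, 3]
5 → hit
8 → hit
3 → hit
8 → hit
2 → fault, evict 8, frames [5, 3, 2]
9 → fault, evict 5, frames [3, 2, 9]
Hits: 7 of 16 references → 7/16 = 0.4375.

0.44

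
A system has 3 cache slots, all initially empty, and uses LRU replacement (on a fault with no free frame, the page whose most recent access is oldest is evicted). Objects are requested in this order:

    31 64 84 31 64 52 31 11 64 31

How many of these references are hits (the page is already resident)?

4

31 -> fault, frames [31]
64 -> fault, frames [31, 64]
84 -> fault, frames [31, 64, 84]
31 -> hit
64 -> hit
52 -> fault, evict 84, frames [31, 64, 52]
31 -> hit
11 -> fault, evict 64, frames [52, 31, 11]
64 -> fault, evict 52, frames [31, 11, 64]
31 -> hit
Hits: 4.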